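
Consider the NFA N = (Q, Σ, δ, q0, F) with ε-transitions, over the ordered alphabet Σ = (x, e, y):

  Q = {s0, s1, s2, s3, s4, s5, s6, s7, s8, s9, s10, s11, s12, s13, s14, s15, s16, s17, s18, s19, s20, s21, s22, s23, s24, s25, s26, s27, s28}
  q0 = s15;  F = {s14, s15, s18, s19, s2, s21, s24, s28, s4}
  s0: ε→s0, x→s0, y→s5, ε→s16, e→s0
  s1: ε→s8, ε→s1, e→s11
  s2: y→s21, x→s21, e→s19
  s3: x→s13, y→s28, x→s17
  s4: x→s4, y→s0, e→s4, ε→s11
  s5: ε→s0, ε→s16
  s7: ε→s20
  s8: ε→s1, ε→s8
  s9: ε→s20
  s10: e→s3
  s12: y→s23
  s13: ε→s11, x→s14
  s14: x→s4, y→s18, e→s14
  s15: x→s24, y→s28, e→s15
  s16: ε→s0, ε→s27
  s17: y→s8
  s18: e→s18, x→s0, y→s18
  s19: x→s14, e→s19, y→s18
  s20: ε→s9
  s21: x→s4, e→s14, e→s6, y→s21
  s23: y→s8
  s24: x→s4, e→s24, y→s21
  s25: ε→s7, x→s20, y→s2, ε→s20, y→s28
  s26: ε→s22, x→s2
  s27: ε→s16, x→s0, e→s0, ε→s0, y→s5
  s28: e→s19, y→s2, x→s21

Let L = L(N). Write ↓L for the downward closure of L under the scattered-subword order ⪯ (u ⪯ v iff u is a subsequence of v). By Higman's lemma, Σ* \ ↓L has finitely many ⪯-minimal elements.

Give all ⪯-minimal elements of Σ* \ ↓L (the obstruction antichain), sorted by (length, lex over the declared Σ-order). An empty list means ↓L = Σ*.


Antichain: [xxy, yeyx, yyyxy].

|Q|=29, |F|=9, |δ|=67 (20 ε).
min D↑ (10 st, q0=0, F={7}): 0:x→1,e→0,y→2 1:x→3,e→1,y→4 2:x→4,e→5,y→6 3:x→3,e→3,y→7 4:x→3,e→8,y→4 5:x→8,e→5,y→9 6:x→4,e→5,y→4 7:x→7,e→7,y→7 8:x→3,e→8,y→9 9:x→7,e→9,y→9 (ε-aug+det+¬).
'xxy': run [15, 11, 6, 4] end={s0,s16,s27,s5} ∉↓L; 3/3 single-dels accept.
'yeyx': N↓-sim [15, 13, 10, 5, 4] end={s0,s16,s27,s5} rej; 4/4 deletions ∈↓L.
'yyyxy': N↓-sim [15, 13, 12, 10, 6, 4] end={s0,s16,s27,s5} ∉↓L; 5/5 del acc.
3 words, ⪯-incomp.


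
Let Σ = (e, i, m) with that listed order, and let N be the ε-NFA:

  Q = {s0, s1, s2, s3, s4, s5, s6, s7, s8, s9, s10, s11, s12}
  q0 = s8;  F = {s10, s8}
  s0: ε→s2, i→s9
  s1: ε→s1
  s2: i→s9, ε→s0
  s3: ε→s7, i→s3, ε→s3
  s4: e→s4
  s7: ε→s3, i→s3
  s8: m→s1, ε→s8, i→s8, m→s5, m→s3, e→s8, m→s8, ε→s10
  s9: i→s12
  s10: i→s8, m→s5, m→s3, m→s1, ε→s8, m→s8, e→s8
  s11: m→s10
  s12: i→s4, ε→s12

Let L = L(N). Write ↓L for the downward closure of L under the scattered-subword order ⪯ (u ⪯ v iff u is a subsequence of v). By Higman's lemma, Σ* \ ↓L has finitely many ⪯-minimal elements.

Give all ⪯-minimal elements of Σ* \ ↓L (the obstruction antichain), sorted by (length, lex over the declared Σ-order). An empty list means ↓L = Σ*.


min(Σ*\↓L) = [].

|Q|=13, |F|=2, |δ|=30 (10 ε).
min D↑ (1 st, q0=0, F={}): 0:e→0,i→0,m→0 (ε-aug+det+¬).
L(D↑) = ∅; no obstructions.


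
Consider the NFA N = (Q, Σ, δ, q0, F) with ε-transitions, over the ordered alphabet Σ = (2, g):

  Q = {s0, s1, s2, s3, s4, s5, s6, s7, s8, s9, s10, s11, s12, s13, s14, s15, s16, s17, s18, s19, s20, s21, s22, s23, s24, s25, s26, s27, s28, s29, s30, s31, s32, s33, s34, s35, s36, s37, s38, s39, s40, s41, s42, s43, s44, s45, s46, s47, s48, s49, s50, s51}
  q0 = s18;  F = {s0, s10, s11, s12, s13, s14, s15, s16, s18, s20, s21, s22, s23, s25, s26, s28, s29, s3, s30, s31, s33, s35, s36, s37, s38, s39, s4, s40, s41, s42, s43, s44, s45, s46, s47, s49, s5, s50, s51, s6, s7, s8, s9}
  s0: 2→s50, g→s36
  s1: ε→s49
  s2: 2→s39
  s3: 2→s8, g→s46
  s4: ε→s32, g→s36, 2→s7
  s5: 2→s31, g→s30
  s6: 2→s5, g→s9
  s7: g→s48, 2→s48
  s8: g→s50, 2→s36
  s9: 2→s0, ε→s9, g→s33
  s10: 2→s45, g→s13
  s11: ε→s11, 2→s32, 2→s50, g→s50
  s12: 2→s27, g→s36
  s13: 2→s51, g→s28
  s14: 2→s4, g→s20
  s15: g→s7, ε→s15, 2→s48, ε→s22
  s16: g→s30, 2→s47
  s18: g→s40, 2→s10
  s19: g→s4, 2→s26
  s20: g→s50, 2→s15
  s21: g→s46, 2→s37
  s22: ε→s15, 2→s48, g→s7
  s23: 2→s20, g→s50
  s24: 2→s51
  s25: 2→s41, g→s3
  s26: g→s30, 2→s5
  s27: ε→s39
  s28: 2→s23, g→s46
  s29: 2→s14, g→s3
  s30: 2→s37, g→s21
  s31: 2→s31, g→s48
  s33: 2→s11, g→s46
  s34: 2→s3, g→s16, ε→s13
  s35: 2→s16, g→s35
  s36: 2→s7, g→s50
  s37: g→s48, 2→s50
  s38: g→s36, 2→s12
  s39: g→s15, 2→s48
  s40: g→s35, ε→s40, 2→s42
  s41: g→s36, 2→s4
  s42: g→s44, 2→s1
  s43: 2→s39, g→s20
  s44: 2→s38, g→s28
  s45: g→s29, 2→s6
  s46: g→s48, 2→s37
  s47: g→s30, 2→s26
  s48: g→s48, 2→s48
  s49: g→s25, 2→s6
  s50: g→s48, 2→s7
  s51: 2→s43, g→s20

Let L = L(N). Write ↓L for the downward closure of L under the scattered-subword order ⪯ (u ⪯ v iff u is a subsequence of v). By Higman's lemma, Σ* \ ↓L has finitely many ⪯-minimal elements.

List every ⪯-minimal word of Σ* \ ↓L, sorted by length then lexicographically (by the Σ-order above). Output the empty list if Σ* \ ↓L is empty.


|Q|=52, |F|=43, |δ|=105 (10 ε).
min D↑ (43 st, q0=0, F={35}): 0:2→1,g→2 1:2→3,g→4 2:2→5,g→6 3:2→7,g→8 4:2→9,g→10 5:2→11,g→12 6:2→13,g→6 7:2→14,g→15 8:2→16,g→17 9:2→18,g→19 10:2→20,g→21 11:2→7,g→22 12:2→23,g→10 13:2→24,g→25 14:2→26,g→25 15:2→27,g→28 16:2→29,g→19 17:2→30,g→21 18:2→31,g→19 19:2→32,g→33 20:2→19,g→33 21:2→34,g→35 22:2→36,g→17 23:2→37,g→38 24:2→39,g→25 25:2→34,g→40 26:2→26,g→35 27:2→33,g→38 28:2→41,g→21 29:2→42,g→38 30:2→38,g→33 31:2→35,g→32 32:2→35,g→42 33:2→42,g→35 34:2→33,g→35 35:2→35,g→35 36:2→29,g→38 37:2→31,g→38 38:2→42,g→33 39:2→14,g→25 40:2→34,g→21 41:2→33,g→33 42:2→35,g→35 [Hopcroft].
'2gggg': |S_i|=[47, 44, 33, 17, 5, 1] end={s48} rej; 5/5 deletions ∈↓L.
'22222g': N↓-sim [47, 44, 38, 28, 18, 6, 1] end={s48} rej; 6/6 del acc.
'2g2222': N↓-sim [47, 44, 33, 22, 13, 6, 1] end={s48} rej; 6/6 single-dels accept.
'2g2g22': N↓-sim [47, 44, 33, 22, 7, 4, 1] end={s48} rej; 6/6 del acc.
'gg2g2g': run [47, 44, 34, 27, 10, 4, 1] end={s48} rej; 6/6 deletions ∈↓L.
5 minimals (antichain).

min(Σ*\↓L) = [2gggg, 22222g, 2g2222, 2g2g22, gg2g2g].


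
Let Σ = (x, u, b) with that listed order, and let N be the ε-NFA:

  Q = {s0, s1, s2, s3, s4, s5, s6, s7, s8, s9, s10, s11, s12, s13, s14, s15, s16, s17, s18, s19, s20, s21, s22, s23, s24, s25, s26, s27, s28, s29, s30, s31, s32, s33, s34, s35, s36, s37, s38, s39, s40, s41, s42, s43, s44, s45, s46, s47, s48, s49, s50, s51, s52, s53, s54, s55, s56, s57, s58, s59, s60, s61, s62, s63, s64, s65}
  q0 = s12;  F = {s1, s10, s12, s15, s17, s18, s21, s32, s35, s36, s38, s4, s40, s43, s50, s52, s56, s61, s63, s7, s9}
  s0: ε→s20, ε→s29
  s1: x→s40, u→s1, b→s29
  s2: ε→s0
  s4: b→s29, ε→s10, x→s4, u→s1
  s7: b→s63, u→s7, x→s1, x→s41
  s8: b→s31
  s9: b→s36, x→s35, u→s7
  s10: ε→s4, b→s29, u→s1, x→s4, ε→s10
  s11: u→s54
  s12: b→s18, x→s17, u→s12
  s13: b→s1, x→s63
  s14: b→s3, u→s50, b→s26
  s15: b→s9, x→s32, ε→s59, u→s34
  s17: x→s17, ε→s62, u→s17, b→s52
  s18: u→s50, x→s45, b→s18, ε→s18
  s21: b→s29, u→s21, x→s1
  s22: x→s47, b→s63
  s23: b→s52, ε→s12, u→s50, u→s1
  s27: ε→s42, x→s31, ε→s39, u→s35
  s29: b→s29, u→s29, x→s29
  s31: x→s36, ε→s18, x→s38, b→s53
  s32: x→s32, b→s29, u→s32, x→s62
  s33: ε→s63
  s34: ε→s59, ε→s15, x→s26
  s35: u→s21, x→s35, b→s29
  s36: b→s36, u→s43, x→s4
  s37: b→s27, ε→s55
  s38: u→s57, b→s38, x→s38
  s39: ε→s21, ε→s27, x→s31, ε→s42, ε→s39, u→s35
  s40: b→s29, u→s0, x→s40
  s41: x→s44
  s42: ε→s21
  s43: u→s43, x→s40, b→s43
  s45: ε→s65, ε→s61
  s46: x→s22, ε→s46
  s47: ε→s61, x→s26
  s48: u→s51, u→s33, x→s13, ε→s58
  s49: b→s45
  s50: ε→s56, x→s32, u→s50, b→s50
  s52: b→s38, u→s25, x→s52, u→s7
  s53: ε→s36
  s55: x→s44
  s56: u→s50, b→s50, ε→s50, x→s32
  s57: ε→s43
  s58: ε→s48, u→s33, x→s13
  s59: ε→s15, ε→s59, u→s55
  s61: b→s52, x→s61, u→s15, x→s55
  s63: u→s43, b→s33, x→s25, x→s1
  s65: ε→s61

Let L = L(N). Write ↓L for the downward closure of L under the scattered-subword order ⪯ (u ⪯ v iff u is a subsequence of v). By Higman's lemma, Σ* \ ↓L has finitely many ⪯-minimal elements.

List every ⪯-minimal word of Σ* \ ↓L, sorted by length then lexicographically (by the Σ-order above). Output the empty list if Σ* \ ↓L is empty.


|Q|=66, |F|=21, |δ|=138 (35 ε).
min D↑ (20 st, q0=0, F={14}): 0:x→1,u→0,b→2 1:x→1,u→1,b→3 2:x→4,u→5,b→2 3:x→3,u→6,b→7 4:x→4,u→8,b→3 5:x→9,u→5,b→5 6:x→10,u→6,b→11 7:x→7,u→12,b→7 8:x→9,u→8,b→13 9:x→9,u→9,b→14 10:x→15,u→10,b→14 11:x→10,u→12,b→11 12:x→15,u→12,b→12 13:x→16,u→6,b→17 14:x→14,u→14,b→14 15:x→15,u→14,b→14 16:x→16,u→18,b→14 17:x→19,u→12,b→17 18:x→10,u→18,b→14 19:x→19,u→10,b→14.
'buxb': |S_i|=[36, 34, 28, 15, 1] end={s29} ∉↓L; 4/4 del acc.
'xbuxxu': |S_i|=[36, 32, 21, 14, 8, 5, 3] end={s0,s20,s29} — reject; 6/6 deletions ∈↓L.
'xbbuxu': |S_i|=[36, 32, 21, 14, 7, 4, 3] end={s0,s20,s29} — reject; 6/6 del acc.
3 words, ⪯-incomp.

Antichain: [buxb, xbuxxu, xbbuxu].


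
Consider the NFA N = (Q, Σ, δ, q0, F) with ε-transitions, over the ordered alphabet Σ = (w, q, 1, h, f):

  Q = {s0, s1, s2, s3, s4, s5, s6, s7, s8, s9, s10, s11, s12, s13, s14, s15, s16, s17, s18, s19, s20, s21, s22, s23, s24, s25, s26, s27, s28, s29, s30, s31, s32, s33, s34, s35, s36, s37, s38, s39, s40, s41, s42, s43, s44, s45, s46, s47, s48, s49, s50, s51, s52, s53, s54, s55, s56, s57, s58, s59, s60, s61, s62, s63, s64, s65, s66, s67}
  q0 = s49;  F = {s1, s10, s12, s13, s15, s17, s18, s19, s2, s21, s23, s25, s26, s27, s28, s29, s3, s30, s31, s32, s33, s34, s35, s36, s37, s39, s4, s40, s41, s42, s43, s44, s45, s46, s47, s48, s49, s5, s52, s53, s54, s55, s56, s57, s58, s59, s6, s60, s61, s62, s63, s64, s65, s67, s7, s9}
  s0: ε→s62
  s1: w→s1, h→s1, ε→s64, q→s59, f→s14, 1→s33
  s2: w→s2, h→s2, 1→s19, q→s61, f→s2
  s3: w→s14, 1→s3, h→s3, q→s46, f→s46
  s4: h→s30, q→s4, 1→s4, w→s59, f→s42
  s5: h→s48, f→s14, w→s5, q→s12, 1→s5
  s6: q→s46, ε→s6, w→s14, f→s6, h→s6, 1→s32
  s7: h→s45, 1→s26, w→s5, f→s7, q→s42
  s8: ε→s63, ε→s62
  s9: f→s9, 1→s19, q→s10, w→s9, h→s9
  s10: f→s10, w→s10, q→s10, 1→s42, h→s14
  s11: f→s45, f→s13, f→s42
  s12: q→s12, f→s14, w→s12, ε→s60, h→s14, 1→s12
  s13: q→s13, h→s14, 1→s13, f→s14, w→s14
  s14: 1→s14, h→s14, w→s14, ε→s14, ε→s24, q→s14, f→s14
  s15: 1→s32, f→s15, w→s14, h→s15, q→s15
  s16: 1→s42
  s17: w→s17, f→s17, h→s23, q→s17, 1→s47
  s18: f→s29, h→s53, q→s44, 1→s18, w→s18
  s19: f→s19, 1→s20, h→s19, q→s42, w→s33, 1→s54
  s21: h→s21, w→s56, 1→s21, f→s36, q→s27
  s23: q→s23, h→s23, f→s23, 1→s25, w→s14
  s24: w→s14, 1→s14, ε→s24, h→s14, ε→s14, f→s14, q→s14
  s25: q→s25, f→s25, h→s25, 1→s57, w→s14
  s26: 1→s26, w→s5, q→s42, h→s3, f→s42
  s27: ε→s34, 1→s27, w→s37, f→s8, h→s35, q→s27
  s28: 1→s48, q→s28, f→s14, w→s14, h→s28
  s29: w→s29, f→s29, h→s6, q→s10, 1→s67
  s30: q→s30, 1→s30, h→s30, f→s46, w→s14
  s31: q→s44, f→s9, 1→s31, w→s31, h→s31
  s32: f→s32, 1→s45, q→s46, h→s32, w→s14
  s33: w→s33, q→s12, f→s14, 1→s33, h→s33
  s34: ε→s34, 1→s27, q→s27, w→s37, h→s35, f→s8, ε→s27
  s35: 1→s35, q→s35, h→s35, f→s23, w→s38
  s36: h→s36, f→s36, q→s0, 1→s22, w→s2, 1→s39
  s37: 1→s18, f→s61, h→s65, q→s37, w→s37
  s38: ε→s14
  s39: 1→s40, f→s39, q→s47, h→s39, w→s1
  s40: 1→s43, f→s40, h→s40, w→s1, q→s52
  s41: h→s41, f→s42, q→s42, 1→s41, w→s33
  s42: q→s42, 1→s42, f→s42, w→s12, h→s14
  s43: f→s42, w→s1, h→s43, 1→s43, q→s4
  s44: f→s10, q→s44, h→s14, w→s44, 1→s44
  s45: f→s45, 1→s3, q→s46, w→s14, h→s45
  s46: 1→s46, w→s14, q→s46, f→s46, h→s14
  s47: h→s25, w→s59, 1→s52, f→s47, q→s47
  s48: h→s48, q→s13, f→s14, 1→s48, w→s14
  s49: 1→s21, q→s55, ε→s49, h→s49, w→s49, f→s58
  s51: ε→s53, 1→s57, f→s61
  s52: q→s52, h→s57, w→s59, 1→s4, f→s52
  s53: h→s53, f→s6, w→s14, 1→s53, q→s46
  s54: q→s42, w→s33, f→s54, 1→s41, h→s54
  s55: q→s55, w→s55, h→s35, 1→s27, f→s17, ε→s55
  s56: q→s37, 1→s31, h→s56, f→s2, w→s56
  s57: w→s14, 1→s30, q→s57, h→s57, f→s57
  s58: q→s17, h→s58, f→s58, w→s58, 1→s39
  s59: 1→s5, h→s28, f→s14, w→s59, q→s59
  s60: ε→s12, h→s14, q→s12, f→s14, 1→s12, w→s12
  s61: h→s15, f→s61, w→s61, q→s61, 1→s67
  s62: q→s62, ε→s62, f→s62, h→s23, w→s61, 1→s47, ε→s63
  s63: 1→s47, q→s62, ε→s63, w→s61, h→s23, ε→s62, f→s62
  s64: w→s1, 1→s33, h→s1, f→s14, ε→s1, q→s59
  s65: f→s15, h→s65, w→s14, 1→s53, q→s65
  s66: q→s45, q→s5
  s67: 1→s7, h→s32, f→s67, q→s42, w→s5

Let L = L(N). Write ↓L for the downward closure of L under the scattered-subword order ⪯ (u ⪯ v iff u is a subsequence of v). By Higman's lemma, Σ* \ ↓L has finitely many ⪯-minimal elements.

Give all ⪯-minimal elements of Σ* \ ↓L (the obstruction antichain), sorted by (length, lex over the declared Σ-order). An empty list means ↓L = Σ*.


|Q|=68, |F|=56, |δ|=323 (23 ε).
min D↑ (53 st, q0=0, F={12}): 0:w→0,q→1,1→2,h→0,f→3 1:w→1,q→1,1→4,h→5,f→6 2:w→7,q→4,1→2,h→2,f→8 3:w→3,q→6,1→9,h→3,f→3 4:w→10,q→4,1→4,h→5,f→11 5:w→12,q→5,1→5,h→5,f→13 6:w→6,q→6,1→14,h→13,f→6 7:w→7,q→10,1→15,h→7,f→16 8:w→16,q→11,1→9,h→8,f→8 9:w→17,q→14,1→18,h→9,f→9 10:w→10,q→10,1→19,h→20,f→21 11:w→21,q→11,1→14,h→13,f→11 12:w→12,q→12,1→12,h→12,f→12 13:w→12,q→13,1→22,h→13,f→13 14:w→23,q→14,1→24,h→22,f→14 15:w→15,q→25,1→15,h→15,f→26 16:w→16,q→21,1→27,h→16,f→16 17:w→17,q→23,1→28,h→17,f→12 18:w→17,q→24,1→29,h→18,f→18 19:w→19,q→25,1→19,h→30,f→31 20:w→12,q→20,1→30,h→20,f→32 21:w→21,q→21,1→33,h→32,f→21 22:w→12,q→22,1→34,h→22,f→22 23:w→23,q→23,1→35,h→36,f→12 24:w→23,q→24,1→37,h→34,f→24 25:w→25,q→25,1→25,h→12,f→38 26:w→26,q→38,1→27,h→26,f→26 27:w→28,q→39,1→40,h→27,f→27 28:w→28,q→41,1→28,h→28,f→12 29:w→17,q→37,1→29,h→29,f→39 30:w→12,q→42,1→30,h→30,f→43 31:w→31,q→38,1→33,h→43,f→31 32:w→12,q→32,1→44,h→32,f→32 33:w→35,q→39,1→45,h→44,f→33 34:w→12,q→34,1→46,h→34,f→34 35:w→35,q→41,1→35,h→47,f→12 36:w→12,q→36,1→47,h→36,f→12 37:w→23,q→37,1→37,h→46,f→39 38:w→38,q→38,1→39,h→12,f→38 39:w→41,q→39,1→39,h→12,f→39 40:w→28,q→39,1→48,h→40,f→40 41:w→41,q→41,1→41,h→12,f→12 42:w→12,q→42,1→42,h→12,f→42 43:w→12,q→42,1→44,h→43,f→43 44:w→12,q→42,1→49,h→44,f→44 45:w→35,q→39,1→50,h→49,f→45 46:w→12,q→46,1→46,h→46,f→42 47:w→12,q→51,1→47,h→47,f→12 48:w→28,q→39,1→48,h→48,f→39 49:w→12,q→42,1→52,h→49,f→49 50:w→35,q→39,1→50,h→52,f→39 51:w→12,q→51,1→51,h→12,f→12 52:w→12,q→42,1→52,h→52,f→42.
'qhw': run [63, 44, 19, 3] end={s14,s24,s38} — reject; 3/3 del acc.
'f1wf': run [63, 49, 34, 12, 2] end={s14,s24} rej; 4/4 del acc.
'1w1qh': N↓-sim [63, 59, 39, 28, 9, 2] end={s14,s24} rej; 5/5 del acc.
'f111fh': N↓-sim [63, 49, 34, 27, 20, 6, 2] end={s14,s24} rej; 6/6 del acc.
4 minimals (antichain).

min(Σ*\↓L) = [qhw, f1wf, 1w1qh, f111fh].


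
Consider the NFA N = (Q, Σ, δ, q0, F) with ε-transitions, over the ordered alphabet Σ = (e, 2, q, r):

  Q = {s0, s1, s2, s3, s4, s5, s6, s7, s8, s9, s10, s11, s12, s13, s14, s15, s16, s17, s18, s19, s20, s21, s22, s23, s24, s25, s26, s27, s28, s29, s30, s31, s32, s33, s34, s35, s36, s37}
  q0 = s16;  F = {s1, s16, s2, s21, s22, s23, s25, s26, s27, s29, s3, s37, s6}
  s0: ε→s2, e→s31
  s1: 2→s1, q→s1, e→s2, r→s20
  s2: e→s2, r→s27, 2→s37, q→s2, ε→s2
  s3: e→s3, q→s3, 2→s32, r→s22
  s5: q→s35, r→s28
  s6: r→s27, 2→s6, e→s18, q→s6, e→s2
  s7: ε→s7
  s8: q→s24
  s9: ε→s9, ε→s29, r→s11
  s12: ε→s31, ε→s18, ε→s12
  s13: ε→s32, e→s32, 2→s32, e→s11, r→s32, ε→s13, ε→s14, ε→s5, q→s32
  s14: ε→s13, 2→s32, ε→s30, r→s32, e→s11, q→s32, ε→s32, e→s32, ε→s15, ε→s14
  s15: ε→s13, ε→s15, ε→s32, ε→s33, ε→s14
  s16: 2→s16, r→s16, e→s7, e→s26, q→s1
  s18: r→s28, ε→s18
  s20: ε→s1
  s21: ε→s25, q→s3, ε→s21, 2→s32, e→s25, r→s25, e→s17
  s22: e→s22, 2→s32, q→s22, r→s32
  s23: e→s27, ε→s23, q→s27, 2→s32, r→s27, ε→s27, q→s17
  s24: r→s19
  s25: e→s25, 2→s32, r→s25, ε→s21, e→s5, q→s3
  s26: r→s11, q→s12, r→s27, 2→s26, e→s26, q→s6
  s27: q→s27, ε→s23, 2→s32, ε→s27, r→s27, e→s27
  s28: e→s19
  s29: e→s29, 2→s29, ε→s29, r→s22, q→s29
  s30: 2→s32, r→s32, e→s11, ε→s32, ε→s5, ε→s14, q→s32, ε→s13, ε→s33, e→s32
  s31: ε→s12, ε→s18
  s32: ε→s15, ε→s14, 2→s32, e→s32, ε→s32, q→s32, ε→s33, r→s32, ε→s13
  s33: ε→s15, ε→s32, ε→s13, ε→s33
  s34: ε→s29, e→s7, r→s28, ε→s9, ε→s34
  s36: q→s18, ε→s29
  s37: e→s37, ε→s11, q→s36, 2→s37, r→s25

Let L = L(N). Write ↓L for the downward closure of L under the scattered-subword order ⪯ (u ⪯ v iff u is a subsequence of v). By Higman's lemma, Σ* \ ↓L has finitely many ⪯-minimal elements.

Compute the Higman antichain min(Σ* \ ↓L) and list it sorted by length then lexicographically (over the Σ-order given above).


|Q|=38, |F|=13, |δ|=142 (53 ε).
min D↑ (12 st, q0=0, F={6}): 0:e→1,2→0,q→2,r→0 1:e→1,2→1,q→3,r→4 2:e→5,2→2,q→2,r→2 3:e→5,2→3,q→3,r→4 4:e→4,2→6,q→4,r→4 5:e→5,2→7,q→5,r→4 6:e→6,2→6,q→6,r→6 7:e→7,2→7,q→8,r→9 8:e→8,2→8,q→8,r→10 9:e→9,2→6,q→11,r→9 10:e→10,2→6,q→10,r→6 11:e→11,2→6,q→11,r→10 (ε-aug+det+¬).
'er2': |S_i|=[31, 28, 18, 11] end={s11,s13,s14,s15,s19,s28,s30,s32,s33,s35,s5} — reject; 3/3 deletions ∈↓L.
'qe2qrr': |S_i|=[31, 28, 23, 20, 16, 12, 11] end={s11,s13,s14,s15,s19,s28,s30,s32,s33,s35,s5} rej; 6/6 deletions ∈↓L.
2 obstructions.

min(Σ*\↓L) = [er2, qe2qrr].


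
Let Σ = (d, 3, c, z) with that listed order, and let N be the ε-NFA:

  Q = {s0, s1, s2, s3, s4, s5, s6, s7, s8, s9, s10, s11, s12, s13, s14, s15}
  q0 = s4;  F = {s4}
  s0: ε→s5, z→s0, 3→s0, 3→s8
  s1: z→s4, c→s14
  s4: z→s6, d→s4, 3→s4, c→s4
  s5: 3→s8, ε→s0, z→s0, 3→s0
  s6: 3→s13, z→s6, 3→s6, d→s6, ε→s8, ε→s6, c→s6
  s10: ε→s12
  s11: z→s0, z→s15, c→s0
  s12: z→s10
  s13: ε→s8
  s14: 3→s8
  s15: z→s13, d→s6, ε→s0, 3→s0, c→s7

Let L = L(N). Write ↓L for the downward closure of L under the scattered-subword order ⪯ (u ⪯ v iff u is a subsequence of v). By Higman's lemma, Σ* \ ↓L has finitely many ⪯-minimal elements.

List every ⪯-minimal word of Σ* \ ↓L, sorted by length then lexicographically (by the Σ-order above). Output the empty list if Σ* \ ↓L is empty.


|Q|=16, |F|=1, |δ|=33 (7 ε).
min D↑ (2 st, q0=0, F={1}): 0:d→0,3→0,c→0,z→1 1:d→1,3→1,c→1,z→1 [Hopcroft].
'z': run [4, 3] end={s13,s6,s8} rej; 1/1 del acc.
1 obstructions.

A = [z].


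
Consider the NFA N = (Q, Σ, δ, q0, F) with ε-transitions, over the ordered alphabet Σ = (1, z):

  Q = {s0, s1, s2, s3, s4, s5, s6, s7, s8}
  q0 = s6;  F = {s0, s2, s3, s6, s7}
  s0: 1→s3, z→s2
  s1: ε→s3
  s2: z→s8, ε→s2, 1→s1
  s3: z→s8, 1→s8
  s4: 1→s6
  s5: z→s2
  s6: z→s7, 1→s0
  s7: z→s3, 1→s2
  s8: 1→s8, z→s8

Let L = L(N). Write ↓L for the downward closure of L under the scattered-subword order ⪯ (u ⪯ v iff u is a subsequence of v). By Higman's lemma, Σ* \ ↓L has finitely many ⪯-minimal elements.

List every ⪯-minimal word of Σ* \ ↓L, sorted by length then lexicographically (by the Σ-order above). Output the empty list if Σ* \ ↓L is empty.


|Q|=9, |F|=5, |δ|=16 (2 ε).
min D↑ (6 st, q0=0, F={5}): 0:1→1,z→2 1:1→3,z→4 2:1→4,z→3 3:1→5,z→5 4:1→3,z→5 5:1→5,z→5 [Hopcroft].
'111': run [7, 5, 3, 1] end={s8} ∉↓L; 3/3 del acc.
'11z': run [7, 5, 3, 1] end={s8} — reject; 3/3 deletions ∈↓L.
'1zz': N↓-sim [7, 5, 4, 1] end={s8} ∉↓L; 3/3 del acc.
'z1z': N↓-sim [7, 5, 4, 1] end={s8} ∉↓L; 3/3 single-dels accept.
'zz1': run [7, 5, 2, 1] end={s8} ∉↓L; 3/3 deletions ∈↓L.
'zzz': N↓-sim [7, 5, 2, 1] end={s8} — reject; 3/3 deletions ∈↓L.
6 words, ⪯-incomp.

min(Σ*\↓L) = [111, 11z, 1zz, z1z, zz1, zzz].


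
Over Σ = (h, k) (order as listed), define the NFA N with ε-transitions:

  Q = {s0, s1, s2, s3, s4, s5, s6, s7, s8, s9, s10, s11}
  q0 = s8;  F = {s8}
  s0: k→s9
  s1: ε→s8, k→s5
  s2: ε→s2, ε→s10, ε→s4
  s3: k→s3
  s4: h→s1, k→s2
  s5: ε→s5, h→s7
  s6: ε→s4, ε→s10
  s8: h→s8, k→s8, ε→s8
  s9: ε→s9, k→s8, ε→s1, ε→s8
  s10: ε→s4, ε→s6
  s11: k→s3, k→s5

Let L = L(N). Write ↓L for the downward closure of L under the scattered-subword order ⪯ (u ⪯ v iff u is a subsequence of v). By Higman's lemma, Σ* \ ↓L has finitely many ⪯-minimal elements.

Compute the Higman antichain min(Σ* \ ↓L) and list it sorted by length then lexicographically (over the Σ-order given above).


A = [].

|Q|=12, |F|=1, |δ|=24 (13 ε).
min D↑ (1 st, q0=0, F={}): 0:h→0,k→0 (ε-aug+det+¬).
L(D↑) = ∅; no obstructions.


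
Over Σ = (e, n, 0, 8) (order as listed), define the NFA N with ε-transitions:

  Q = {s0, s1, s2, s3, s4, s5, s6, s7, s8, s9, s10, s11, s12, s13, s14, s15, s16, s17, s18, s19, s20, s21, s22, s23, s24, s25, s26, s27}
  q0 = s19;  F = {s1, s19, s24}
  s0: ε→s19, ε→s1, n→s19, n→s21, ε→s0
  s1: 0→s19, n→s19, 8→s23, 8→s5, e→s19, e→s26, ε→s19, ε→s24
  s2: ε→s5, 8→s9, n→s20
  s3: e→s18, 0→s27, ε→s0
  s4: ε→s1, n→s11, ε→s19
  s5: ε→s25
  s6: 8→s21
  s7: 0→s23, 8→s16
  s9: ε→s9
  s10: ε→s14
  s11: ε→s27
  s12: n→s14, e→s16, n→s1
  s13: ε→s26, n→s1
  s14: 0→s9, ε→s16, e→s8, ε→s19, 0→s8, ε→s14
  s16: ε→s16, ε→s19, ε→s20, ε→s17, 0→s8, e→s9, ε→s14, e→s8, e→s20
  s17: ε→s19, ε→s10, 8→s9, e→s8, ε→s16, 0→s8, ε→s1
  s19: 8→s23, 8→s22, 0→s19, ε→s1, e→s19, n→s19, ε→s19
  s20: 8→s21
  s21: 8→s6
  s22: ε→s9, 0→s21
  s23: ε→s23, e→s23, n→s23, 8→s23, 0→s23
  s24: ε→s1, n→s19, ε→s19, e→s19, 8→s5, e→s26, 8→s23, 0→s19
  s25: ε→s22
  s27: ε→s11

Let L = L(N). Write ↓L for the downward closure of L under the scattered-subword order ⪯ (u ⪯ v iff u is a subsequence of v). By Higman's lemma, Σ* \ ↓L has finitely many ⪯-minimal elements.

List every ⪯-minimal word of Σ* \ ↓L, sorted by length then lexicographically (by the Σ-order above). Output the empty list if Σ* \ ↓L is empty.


|Q|=28, |F|=3, |δ|=82 (34 ε).
min D↑ (2 st, q0=0, F={1}): 0:e→0,n→0,0→0,8→1 1:e→1,n→1,0→1,8→1 (ε-aug+det+¬).
'8': run [11, 7] end={s21,s22,s23,s25,s5,s6,s9} rej; 1/1 deletions ∈↓L.
1 obstructions.

Antichain: [8].


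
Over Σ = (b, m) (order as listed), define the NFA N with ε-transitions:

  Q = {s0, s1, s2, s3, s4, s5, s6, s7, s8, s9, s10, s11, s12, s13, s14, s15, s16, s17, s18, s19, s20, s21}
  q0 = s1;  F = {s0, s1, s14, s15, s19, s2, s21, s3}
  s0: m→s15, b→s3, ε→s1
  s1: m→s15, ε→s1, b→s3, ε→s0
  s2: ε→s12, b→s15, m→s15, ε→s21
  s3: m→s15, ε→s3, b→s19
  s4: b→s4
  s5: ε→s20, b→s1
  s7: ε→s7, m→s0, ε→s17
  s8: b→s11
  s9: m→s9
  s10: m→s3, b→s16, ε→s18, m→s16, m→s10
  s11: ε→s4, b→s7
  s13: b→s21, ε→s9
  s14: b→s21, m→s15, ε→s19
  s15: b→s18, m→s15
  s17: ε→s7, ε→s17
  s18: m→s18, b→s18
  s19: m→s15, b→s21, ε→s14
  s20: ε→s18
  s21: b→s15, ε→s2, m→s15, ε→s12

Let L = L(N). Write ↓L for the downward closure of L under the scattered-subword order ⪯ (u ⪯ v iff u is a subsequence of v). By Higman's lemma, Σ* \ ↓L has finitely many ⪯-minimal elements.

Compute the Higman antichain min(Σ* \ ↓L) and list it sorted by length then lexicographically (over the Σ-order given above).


|Q|=22, |F|=8, |δ|=48 (19 ε).
min D↑ (6 st, q0=0, F={4}): 0:b→1,m→2 1:b→3,m→2 2:b→4,m→2 3:b→5,m→2 4:b→4,m→4 5:b→2,m→2 [Hopcroft].
'mb': N↓-sim [10, 2, 1] end={s18} — reject; 2/2 del acc.
'bbbbb': |S_i|=[10, 8, 7, 5, 2, 1] end={s18} rej; 5/5 deletions ∈↓L.
2 minimals (antichain).

min(Σ*\↓L) = [mb, bbbbb].


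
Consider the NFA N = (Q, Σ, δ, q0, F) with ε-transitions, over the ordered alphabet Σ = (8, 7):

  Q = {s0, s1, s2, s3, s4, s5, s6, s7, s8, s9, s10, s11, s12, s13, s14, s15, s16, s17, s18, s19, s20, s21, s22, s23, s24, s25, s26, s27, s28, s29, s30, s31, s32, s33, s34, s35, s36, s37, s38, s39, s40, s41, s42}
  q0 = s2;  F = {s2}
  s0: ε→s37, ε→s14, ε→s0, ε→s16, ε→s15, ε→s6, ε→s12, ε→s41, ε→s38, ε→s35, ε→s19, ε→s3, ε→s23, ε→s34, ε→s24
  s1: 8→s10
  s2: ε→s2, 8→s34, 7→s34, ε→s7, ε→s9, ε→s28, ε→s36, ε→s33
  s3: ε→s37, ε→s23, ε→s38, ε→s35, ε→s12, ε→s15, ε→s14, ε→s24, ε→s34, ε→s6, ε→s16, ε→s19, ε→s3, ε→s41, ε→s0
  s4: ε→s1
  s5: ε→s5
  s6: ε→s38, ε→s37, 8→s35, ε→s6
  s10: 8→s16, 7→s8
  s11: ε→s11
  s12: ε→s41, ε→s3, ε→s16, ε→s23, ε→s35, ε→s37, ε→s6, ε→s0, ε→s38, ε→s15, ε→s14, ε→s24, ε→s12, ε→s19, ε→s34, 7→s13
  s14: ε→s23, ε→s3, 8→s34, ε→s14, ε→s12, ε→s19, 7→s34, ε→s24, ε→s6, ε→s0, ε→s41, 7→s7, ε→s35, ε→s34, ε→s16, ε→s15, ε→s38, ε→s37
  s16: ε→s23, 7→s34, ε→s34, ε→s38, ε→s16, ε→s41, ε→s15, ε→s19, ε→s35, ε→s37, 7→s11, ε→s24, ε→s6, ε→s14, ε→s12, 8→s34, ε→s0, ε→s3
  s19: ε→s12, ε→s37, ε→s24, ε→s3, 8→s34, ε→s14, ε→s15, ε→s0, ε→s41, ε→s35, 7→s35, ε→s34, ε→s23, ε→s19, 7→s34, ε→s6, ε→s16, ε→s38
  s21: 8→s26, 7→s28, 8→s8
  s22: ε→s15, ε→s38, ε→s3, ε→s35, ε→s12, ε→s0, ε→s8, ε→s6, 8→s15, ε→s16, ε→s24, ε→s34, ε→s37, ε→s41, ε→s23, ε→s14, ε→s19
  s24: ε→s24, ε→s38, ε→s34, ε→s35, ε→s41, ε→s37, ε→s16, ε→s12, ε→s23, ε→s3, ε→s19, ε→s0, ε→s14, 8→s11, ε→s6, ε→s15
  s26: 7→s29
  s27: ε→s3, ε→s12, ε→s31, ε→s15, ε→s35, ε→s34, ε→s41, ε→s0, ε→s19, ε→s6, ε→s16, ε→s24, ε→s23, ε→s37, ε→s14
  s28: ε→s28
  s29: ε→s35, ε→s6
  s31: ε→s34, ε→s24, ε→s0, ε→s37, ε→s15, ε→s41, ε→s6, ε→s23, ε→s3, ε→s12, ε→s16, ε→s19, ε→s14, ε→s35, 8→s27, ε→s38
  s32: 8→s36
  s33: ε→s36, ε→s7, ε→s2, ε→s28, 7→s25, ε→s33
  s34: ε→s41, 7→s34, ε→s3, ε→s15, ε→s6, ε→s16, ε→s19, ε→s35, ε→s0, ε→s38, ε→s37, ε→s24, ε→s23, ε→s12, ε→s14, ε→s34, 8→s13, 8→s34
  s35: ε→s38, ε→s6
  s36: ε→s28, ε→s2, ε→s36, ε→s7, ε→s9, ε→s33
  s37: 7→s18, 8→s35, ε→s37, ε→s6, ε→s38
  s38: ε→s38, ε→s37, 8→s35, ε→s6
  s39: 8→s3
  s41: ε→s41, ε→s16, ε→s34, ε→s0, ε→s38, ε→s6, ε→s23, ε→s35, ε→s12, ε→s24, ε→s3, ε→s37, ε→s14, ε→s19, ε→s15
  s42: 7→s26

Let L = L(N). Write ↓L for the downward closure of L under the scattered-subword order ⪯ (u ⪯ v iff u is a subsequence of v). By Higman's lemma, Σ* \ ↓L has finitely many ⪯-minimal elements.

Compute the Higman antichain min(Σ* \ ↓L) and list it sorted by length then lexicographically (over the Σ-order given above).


Antichain: [8, 7].

|Q|=43, |F|=1, |δ|=248 (215 ε).
min D↑ (2 st, q0=0, F={1}): 0:8→1,7→1 1:8→1,7→1 [Hopcroft].
'8': |S_i|=[25, 19] end={s0,s11,s12,s13,s14,s15,s16,s18,s19,s23,s24,s3,…} ∉↓L; 1/1 deletions ∈↓L.
'7': N↓-sim [25, 20] end={s0,s11,s12,s13,s14,s15,s16,s18,s19,s23,s24,s25,…} rej; 1/1 deletions ∈↓L.
2 words, ⪯-incomp.


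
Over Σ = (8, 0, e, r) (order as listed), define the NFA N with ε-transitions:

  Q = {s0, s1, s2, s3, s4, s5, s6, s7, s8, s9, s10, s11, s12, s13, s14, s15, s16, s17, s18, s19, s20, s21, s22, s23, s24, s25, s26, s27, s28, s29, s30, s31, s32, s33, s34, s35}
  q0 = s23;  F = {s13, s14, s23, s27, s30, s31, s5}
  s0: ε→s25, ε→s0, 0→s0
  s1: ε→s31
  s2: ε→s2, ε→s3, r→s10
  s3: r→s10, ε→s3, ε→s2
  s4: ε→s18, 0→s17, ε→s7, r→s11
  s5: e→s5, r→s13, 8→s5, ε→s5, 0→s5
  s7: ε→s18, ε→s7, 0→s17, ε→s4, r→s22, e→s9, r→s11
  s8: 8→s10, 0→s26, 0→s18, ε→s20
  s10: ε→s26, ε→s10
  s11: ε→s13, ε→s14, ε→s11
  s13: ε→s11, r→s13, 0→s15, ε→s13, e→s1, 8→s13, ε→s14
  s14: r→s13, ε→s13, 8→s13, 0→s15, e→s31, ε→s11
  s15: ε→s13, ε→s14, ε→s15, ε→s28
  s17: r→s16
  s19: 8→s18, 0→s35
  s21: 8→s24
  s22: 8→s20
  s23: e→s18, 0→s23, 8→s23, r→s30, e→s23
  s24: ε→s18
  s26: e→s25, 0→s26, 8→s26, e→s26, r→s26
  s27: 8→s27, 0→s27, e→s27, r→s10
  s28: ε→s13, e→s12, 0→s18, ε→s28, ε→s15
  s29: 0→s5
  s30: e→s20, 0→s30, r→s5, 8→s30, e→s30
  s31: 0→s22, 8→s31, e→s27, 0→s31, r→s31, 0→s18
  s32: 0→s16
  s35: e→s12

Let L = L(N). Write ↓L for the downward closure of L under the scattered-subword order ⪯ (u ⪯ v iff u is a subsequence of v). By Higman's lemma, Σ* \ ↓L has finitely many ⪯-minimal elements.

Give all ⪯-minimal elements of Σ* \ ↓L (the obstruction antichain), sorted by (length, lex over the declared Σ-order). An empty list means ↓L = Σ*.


min(Σ*\↓L) = [rrreer].

|Q|=36, |F|=7, |δ|=91 (32 ε).
min D↑ (7 st, q0=0, F={6}): 0:8→0,0→0,e→0,r→1 1:8→1,0→1,e→1,r→2 2:8→2,0→2,e→2,r→3 3:8→3,0→3,e→4,r→3 4:8→4,0→4,e→5,r→4 5:8→5,0→5,e→5,r→6 6:8→6,0→6,e→6,r→6 [Hopcroft].
'rrreer': N↓-sim [18, 17, 16, 15, 10, 4, 3] end={s10,s25,s26} rej; 6/6 del acc.
1 words, ⪯-incomp.


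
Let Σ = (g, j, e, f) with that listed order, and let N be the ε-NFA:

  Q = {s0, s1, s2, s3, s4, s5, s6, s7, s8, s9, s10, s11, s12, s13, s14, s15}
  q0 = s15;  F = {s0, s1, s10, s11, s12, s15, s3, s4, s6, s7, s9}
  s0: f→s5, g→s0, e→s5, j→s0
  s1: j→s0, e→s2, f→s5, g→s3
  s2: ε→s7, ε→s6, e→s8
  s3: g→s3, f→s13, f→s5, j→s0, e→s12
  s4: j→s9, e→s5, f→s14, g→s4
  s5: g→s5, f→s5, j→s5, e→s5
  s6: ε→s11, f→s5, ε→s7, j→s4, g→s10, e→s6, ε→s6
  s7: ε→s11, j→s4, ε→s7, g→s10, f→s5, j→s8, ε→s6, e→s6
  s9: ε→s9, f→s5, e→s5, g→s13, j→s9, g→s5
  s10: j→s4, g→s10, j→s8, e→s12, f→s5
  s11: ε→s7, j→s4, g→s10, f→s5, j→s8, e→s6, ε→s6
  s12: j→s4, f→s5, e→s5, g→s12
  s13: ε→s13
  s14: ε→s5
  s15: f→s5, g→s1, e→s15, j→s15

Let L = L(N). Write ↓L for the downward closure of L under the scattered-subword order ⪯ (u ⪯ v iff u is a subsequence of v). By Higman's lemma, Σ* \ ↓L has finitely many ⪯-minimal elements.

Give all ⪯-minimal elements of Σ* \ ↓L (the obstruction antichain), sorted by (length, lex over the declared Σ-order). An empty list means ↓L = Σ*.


Antichain: [f, gje, ggee, gejjg].

|Q|=16, |F|=11, |δ|=67 (13 ε).
min D↑ (10 st, q0=0, F={2}): 0:g→1,j→0,e→0,f→2 1:g→3,j→4,e→5,f→2 2:g→2,j→2,e→2,f→2 3:g→3,j→4,e→6,f→2 4:g→4,j→4,e→2,f→2 5:g→7,j→8,e→5,f→2 6:g→6,j→8,e→2,f→2 7:g→7,j→8,e→6,f→2 8:g→8,j→9,e→2,f→2 9:g→2,j→9,e→2,f→2 (ε-aug+det+¬).
'f': run [16, 3] end={s13,s14,s5} ∉↓L; 1/1 deletions ∈↓L.
'gje': N↓-sim [16, 15, 7, 1] end={s5} ∉↓L; 3/3 single-dels accept.
'ggee': N↓-sim [16, 15, 10, 6, 1] end={s5} — reject; 4/4 single-dels accept.
'gejjg': N↓-sim [16, 15, 12, 6, 3, 2] end={s13,s5} ∉↓L; 5/5 del acc.
4 words, ⪯-incomp.


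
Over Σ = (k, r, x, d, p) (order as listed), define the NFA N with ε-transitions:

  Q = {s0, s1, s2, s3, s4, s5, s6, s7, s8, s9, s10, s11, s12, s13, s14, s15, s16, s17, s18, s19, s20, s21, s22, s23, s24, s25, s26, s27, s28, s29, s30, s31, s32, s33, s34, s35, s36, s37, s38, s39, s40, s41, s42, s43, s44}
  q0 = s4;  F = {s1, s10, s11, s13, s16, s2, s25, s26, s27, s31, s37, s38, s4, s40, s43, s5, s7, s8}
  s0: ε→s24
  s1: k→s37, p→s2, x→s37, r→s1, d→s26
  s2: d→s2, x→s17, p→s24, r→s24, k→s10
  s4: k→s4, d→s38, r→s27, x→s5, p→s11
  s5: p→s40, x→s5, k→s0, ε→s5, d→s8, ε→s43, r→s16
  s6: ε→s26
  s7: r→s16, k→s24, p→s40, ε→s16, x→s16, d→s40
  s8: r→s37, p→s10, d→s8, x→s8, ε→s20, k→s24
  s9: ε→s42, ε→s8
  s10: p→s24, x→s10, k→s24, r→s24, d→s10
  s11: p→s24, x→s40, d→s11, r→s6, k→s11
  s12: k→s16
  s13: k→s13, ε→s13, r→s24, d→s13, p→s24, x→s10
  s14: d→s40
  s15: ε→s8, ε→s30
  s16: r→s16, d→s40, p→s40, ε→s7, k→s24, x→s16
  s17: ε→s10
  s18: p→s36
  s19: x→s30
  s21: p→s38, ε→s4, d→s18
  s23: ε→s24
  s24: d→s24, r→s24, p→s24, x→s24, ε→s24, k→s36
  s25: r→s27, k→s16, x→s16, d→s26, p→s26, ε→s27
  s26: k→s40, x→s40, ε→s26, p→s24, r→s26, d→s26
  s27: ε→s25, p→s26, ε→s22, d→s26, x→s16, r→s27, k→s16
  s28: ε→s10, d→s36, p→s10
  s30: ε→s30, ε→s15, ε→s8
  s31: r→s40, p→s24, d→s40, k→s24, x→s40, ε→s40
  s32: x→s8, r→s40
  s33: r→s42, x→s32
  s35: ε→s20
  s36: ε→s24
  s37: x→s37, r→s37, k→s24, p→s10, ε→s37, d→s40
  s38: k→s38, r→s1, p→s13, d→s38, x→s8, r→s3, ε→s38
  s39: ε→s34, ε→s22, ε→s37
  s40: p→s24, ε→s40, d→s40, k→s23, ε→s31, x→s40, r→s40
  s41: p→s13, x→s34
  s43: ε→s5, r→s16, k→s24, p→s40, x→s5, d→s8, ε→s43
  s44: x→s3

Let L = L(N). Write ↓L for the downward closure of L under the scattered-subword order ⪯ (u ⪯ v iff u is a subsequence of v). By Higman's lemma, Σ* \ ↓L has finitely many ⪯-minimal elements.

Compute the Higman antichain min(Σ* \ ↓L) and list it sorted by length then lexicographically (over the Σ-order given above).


A = [xk, pp, rkk, rdp, dpr].

|Q|=45, |F|=18, |δ|=147 (36 ε).
min D↑ (15 st, q0=0, F={7}): 0:k→0,r→1,x→2,d→3,p→4 1:k→5,r→1,x→5,d→6,p→6 2:k→7,r→5,x→2,d→8,p→9 3:k→3,r→10,x→8,d→3,p→11 4:k→4,r→6,x→9,d→4,p→7 5:k→7,r→5,x→5,d→9,p→9 6:k→9,r→6,x→9,d→6,p→7 7:k→7,r→7,x→7,d→7,p→7 8:k→7,r→12,x→8,d→8,p→13 9:k→7,r→9,x→9,d→9,p→7 10:k→12,r→10,x→12,d→6,p→14 11:k→11,r→7,x→13,d→11,p→7 12:k→7,r→12,x→12,d→9,p→13 13:k→7,r→7,x→13,d→13,p→7 14:k→13,r→7,x→13,d→14,p→7 (ε-aug+det+¬).
'xk': N↓-sim [27, 15, 4] end={s0,s23,s24,s36} rej; 2/2 deletions ∈↓L.
'pp': |S_i|=[27, 12, 2] end={s24,s36} ∉↓L; 2/2 del acc.
'rkk': N↓-sim [27, 18, 9, 3] end={s23,s24,s36} ∉↓L; 3/3 deletions ∈↓L.
'rdp': run [27, 18, 9, 2] end={s24,s36} rej; 3/3 deletions ∈↓L.
'dpr': run [27, 18, 6, 2] end={s24,s36} — reject; 3/3 del acc.
5 obstructions.


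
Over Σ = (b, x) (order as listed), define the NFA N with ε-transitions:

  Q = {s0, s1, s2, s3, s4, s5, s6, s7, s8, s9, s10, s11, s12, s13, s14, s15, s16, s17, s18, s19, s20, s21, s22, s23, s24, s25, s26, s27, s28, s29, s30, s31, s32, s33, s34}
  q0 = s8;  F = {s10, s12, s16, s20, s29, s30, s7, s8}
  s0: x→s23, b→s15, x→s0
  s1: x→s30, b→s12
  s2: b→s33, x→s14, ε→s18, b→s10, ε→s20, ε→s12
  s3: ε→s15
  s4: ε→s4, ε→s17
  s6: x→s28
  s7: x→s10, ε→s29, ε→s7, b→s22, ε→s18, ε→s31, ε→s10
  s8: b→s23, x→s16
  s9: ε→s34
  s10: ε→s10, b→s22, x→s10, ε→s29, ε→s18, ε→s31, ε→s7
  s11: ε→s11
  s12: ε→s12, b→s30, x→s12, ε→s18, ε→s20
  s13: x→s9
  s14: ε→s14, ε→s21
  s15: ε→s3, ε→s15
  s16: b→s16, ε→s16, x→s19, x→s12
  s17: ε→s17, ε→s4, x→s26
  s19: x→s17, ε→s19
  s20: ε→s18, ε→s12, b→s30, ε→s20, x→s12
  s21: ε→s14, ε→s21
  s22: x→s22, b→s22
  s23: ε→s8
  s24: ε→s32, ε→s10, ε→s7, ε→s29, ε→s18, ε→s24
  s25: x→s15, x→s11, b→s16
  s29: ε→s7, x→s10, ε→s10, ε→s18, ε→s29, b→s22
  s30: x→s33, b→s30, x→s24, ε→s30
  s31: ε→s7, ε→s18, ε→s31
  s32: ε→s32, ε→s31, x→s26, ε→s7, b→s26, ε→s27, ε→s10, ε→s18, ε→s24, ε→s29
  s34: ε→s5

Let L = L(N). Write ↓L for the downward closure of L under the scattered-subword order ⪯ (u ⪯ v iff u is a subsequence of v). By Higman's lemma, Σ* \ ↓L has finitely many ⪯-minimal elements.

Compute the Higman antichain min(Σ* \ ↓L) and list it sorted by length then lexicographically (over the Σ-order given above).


|Q|=35, |F|=8, |δ|=95 (58 ε).
min D↑ (6 st, q0=0, F={5}): 0:b→0,x→1 1:b→1,x→2 2:b→3,x→2 3:b→3,x→4 4:b→5,x→4 5:b→5,x→5 [Hopcroft].
'xxbxb': |S_i|=[20, 18, 17, 12, 11, 2] end={s22,s26} ∉↓L; 5/5 deletions ∈↓L.
1 words, ⪯-incomp.

A = [xxbxb].


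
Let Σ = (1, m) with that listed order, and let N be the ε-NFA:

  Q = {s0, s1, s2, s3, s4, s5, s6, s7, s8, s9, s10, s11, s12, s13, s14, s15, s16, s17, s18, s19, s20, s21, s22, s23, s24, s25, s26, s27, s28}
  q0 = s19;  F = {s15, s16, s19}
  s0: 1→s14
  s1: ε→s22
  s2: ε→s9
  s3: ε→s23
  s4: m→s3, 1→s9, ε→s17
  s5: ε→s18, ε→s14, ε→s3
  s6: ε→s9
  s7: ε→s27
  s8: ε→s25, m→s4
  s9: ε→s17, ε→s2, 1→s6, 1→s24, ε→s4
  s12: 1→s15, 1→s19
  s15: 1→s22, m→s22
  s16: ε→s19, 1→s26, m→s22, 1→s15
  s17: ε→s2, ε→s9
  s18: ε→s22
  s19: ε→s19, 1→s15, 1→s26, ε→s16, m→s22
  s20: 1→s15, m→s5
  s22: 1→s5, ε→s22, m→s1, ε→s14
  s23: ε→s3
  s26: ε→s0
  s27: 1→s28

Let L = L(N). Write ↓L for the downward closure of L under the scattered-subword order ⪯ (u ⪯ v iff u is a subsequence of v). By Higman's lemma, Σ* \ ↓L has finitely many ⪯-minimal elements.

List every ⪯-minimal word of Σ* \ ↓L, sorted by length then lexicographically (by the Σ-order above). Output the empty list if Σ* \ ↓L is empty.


|Q|=29, |F|=3, |δ|=44 (23 ε).
min D↑ (3 st, q0=0, F={2}): 0:1→1,m→2 1:1→2,m→2 2:1→2,m→2 (ε-aug+det+¬).
'm': |S_i|=[12, 7] end={s1,s14,s18,s22,s23,s3,s5} — reject; 1/1 deletions ∈↓L.
'11': run [12, 10, 7] end={s1,s14,s18,s22,s23,s3,s5} rej; 2/2 deletions ∈↓L.
2 words, ⪯-incomp.

A = [m, 11].


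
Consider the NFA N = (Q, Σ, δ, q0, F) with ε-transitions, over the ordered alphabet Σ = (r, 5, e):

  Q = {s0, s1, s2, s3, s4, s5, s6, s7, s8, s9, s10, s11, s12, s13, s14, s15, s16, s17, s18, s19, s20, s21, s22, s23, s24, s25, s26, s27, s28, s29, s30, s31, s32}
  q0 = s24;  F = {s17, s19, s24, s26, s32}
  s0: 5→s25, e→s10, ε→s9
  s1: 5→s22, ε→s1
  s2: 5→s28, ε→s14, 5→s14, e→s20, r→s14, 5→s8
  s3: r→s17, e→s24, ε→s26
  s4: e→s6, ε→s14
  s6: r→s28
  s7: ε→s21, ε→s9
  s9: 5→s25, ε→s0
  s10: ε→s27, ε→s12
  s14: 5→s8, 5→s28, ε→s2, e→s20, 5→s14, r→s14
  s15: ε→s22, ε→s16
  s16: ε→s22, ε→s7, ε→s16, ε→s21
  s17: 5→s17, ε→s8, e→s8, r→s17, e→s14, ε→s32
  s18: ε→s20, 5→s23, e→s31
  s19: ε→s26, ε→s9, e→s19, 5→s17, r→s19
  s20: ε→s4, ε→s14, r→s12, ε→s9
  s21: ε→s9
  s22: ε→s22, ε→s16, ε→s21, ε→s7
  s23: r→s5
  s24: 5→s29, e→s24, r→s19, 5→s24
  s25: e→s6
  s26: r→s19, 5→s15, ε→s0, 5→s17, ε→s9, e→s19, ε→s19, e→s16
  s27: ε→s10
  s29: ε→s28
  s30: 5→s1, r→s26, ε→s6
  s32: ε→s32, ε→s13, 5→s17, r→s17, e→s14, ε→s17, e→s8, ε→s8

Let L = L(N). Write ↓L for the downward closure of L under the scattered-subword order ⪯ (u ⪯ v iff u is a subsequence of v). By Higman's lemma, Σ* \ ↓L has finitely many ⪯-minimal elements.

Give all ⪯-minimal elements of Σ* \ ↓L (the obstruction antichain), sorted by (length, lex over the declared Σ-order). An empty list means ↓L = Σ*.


Antichain: [r5e].

|Q|=33, |F|=5, |δ|=85 (40 ε).
min D↑ (4 st, q0=0, F={3}): 0:r→1,5→0,e→0 1:r→1,5→2,e→1 2:r→2,5→2,e→3 3:r→3,5→3,e→3 (ε-aug+det+¬).
'r5e': |S_i|=[25, 23, 21, 13] end={s0,s10,s12,s14,s2,s20,s25,s27,s28,s4,s6,s8,…} ∉↓L; 3/3 deletions ∈↓L.
1 minimals (antichain).
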